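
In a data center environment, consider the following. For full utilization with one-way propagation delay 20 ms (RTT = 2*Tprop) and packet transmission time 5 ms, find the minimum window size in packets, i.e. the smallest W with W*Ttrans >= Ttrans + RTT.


Given: Ttrans = 5 ms, RTT = 40 ms (= 2 * Tprop, Tprop = 20 ms)
Time until first ACK returns = Ttrans + RTT = 5 + 40 = 45 ms
Need W * Ttrans >= Ttrans + RTT  ->  W >= (Ttrans + RTT) / Ttrans
(Ttrans + RTT) / Ttrans = 45 / 5 = 9
W_min = ceil(9) = 9

9


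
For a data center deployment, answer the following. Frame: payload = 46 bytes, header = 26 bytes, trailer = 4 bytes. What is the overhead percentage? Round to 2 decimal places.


Given: payload = 46 B, header = 26 B, trailer = 4 B
Overhead bytes = header + trailer = 26 + 4 = 30
Total frame = payload + overhead = 46 + 30 = 76
Overhead % = 30 / 76 * 100 = 39.4737% -> 39.47% (2 dp)

39.47


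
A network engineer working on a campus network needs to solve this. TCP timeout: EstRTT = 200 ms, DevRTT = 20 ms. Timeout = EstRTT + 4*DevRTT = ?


Given: EstRTT = 200 ms, DevRTT = 20 ms
Timeout = EstRTT + 4 * DevRTT
4 * DevRTT = 4 * 20 = 80
Timeout = 200 + 80 = 280 ms

280


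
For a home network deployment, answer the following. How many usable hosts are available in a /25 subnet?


Given: subnet mask /25
Host bits = 32 - 25 = 7
Total addresses = 2^7 = 128
Usable hosts = 128 - 2 (network + broadcast) = 126

126


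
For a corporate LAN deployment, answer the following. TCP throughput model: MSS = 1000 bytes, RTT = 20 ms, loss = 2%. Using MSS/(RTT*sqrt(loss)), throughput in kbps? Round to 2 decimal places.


Given: MSS = 1000 bytes, RTT = 20 ms, loss = 2%
RTT in seconds = 20 / 1000 = 0.02
Loss rate = 2% = 0.02
sqrt(loss) = sqrt(0.02) = 0.141421356237
Throughput (bytes/s) = 1000 / (0.02 * 0.141421356237) = 353553.3906
Throughput (kbps) = 353553.3906 * 8 / 1000 = 2828.427125 -> 2828.43 kbps (2 dp)

2828.43


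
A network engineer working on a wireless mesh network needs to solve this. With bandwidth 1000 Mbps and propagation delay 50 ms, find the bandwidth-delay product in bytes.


Given: bandwidth = 1000 Mbps, delay = 50 ms
BDP in bits = 1000 * 10^6 * 50 / 1000
BDP in bits = 50000000
BDP in bytes = 50000000 / 8 = 6250000

6250000


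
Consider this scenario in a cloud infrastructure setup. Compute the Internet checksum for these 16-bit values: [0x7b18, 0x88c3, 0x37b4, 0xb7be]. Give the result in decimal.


Given words: [0x7b18, 0x88c3, 0x37b4, 0xb7be]
Step 1: Sum all words
Raw sum = 31512 + 35011 + 14260 + 47038 = 127821
Step 2: Fold carry: (62285 + 1) = 62286
One's complement = ~62286 & 0xFFFF = 3249

3249


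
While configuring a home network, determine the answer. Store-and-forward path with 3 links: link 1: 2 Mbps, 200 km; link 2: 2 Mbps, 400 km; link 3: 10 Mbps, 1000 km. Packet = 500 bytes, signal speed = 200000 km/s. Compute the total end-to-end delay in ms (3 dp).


Packet = 500 bytes = 4000 bits. Store-and-forward: sum (t_trans + t_prop) per link.
Link 1: t_trans = 4000/(2*10^6) s = 2.0000 ms; t_prop = 200/200000 s = 1.0000 ms; subtotal = 3.0000 ms
Link 2: t_trans = 4000/(2*10^6) s = 2.0000 ms; t_prop = 400/200000 s = 2.0000 ms; subtotal = 4.0000 ms
Link 3: t_trans = 4000/(10*10^6) s = 0.4000 ms; t_prop = 1000/200000 s = 5.0000 ms; subtotal = 5.4000 ms
End-to-end = 3.0000 + 4.0000 + 5.4000 = 12.4000 ms -> 12.400 ms (3 dp)

12.400


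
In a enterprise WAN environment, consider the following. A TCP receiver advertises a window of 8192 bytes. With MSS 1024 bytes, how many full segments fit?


Given: RWND = 8192 bytes, MSS = 1024 bytes
Full segments = floor(RWND / MSS)
Full segments = floor(8192 / 1024)
Full segments = floor(8.0) = 8

8


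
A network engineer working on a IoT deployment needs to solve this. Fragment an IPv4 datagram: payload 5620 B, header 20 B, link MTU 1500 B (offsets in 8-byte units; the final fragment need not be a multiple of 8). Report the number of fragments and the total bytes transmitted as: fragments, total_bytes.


Max data per non-final fragment = floor((MTU - header)/8)*8 = floor((1500 - 20)/8)*8 = floor(1480/8)*8 = 1480 B
Final fragment needs no 8-byte alignment: it can carry up to MTU - header = 1480 B
Non-final fragments needed = ceil((payload - 1480) / 1480) = ceil(4140/1480) = ceil(2.7973) = 3
Number of fragments = 3 + 1 = 4
Fragment sizes (data): 3 * 1480 B + 1180 B (last, 1180 <= 1480 OK)
Total bytes sent = payload + n_frags * header = 5620 + 4*20 = 5620 + 80 = 5700 B

4, 5700


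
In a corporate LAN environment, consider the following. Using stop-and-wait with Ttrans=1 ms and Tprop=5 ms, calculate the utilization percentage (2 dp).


Given: Ttrans = 1 ms, Tprop = 5 ms
RTT = 2 * Tprop = 2 * 5 = 10 ms
U = Ttrans / (Ttrans + RTT)
U = 1 / (1 + 10)
U = 1 / 11 = 0.090909
U% = 9.09%

9.09


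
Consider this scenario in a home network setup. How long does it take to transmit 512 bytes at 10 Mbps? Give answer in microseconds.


Given: packet = 512 bytes, bandwidth = 10 Mbps
Packet in bits = 512 * 8 = 4096 bits
Bandwidth = 10 * 10^6 = 10000000 bps
Time = 4096 / 10000000 seconds
Time in us = 4096 * 10^6 / 10000000 = 409.6

409.6


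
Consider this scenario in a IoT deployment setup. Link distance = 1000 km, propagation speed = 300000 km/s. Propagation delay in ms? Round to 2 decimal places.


Given: distance = 1000 km, speed = 300000 km/s
Delay = distance / speed = 1000 / 300000 seconds
Delay in ms = 1000 * 1000 / 300000
Delay = 3.3333 ms
Rounded to 2 dp = 3.33 ms

3.33


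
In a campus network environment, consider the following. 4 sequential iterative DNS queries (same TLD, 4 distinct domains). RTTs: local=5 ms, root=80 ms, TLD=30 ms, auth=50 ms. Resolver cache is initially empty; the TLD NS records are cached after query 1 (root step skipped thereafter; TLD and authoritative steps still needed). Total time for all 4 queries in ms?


Lookup 1 (cold cache): local + root + TLD + auth = 5 + 80 + 30 + 50 = 165 ms
Lookups 2..4 (TLD NS cached -> skip root; new domain -> still ask TLD and auth): local + TLD + auth = 5 + 30 + 50 = 85 ms each
Remaining 3 lookups: 3 * 85 = 255 ms
Total = 165 + 255 = 420 ms

420


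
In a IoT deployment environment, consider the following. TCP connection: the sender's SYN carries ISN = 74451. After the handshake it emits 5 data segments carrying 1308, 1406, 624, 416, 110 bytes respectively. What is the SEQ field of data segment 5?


The SYN occupies sequence number ISN = 74451, so the first data byte is ISN + 1 = 74452.
SEQ of data segment i = (ISN + 1) + sum of payload sizes of segments 1..i-1.
Segment 1: SEQ = 74452, payload = 1308 bytes
Segment 2: SEQ = 75760, payload = 1406 bytes
Segment 3: SEQ = 77166, payload = 624 bytes
Segment 4: SEQ = 77790, payload = 416 bytes
Segment 5: SEQ = 78206, payload = 110 bytes
SEQ of segment 5 = 74452 + 1308 + 1406 + 624 + 416 = 78206

78206


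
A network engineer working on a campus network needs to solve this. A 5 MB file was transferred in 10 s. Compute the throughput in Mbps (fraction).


Given: file = 5 MB, time = 10 s
File in Mb = 5 * 8 = 40 Mb
Throughput = 40 / 10 Mbps
Throughput = 4 Mbps

4


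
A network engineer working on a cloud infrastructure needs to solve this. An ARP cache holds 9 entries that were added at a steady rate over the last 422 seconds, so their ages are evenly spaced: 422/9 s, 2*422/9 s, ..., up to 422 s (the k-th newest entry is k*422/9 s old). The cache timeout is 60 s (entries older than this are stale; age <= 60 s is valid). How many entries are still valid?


Ages are k * 422/9 s for k = 1..9 (spacing = 46.8889 s).
Entry k is valid iff k * 422/9 <= 60 iff k <= 9 * 60 / 422 = 1.2796
n_valid = floor(1.2796) = 1
(n_stale = 9 - 1 = 8)

1


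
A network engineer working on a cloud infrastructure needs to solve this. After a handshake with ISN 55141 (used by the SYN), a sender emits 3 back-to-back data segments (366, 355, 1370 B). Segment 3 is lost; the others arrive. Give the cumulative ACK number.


SYN uses sequence number 55141; first data byte = ISN + 1 = 55142.
Segment 1: SEQ = 55142, len = 366 B, covers [55142, 55507]
Segment 2: SEQ = 55508, len = 355 B, covers [55508, 55862]
Segment 3: SEQ = 55863, len = 1370 B, covers [55863, 57232] [LOST]
In-order data received: bytes [55142, 55862] (segments 1..2).
Segment 3 missing -> gap begins at byte 55863.
Cumulative ACK = next expected in-order byte = 55142 + 366 + 355 = 55863

55863


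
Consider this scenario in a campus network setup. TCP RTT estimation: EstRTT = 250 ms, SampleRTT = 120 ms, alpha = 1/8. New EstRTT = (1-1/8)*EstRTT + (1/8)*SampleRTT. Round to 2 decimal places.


Given: EstRTT = 250 ms, SampleRTT = 120 ms, alpha = 1/8
New EstRTT = (1 - alpha) * EstRTT + alpha * SampleRTT
(7/8) * 250 = 218.75
(1/8) * 120 = 15
New EstRTT = 218.75 + 15 = 233.75 ms -> 233.75 ms (2 dp)

233.75


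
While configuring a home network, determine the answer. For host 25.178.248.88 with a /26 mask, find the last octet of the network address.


Given: IP = 25.178.248.88, prefix = /26
Subnet mask = 255.255.255.192
Last octet of IP: 88
Last octet of mask: 192
Network last octet = 88 AND 192 = 64

64


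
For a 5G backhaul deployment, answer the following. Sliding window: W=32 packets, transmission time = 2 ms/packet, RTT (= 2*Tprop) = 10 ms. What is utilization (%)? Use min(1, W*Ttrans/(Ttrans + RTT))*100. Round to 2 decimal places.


Given: W = 32, Ttrans = 2 ms, RTT = 10 ms (= 2 * Tprop, Tprop = 5 ms)
Cycle time = Ttrans + RTT = 2 + 10 = 12 ms (first packet sent until its ACK returns)
W * Ttrans = 32 * 2 = 64 ms of sending per cycle
W * Ttrans / (Ttrans + RTT) = 64 / 12 = 5.333333
U = min(1, 5.333333) = 1.000000
U% = 100.00%

100.00


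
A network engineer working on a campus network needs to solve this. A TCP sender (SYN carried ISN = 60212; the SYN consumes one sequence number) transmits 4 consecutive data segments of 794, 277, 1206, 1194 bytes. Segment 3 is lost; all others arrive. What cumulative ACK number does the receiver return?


SYN uses sequence number 60212; first data byte = ISN + 1 = 60213.
Segment 1: SEQ = 60213, len = 794 B, covers [60213, 61006]
Segment 2: SEQ = 61007, len = 277 B, covers [61007, 61283]
Segment 3: SEQ = 61284, len = 1206 B, covers [61284, 62489] [LOST]
Segment 4: SEQ = 62490, len = 1194 B, covers [62490, 63683]
In-order data received: bytes [60213, 61283] (segments 1..2).
Segment 3 missing -> gap begins at byte 61284; later segments buffered out of order.
Cumulative ACK = next expected in-order byte = 60213 + 794 + 277 = 61284

61284


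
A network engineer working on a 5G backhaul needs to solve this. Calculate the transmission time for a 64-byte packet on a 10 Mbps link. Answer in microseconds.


Given: packet = 64 bytes, bandwidth = 10 Mbps
Packet in bits = 64 * 8 = 512 bits
Bandwidth = 10 * 10^6 = 10000000 bps
Time = 512 / 10000000 seconds
Time in us = 512 * 10^6 / 10000000 = 51.2

51.2


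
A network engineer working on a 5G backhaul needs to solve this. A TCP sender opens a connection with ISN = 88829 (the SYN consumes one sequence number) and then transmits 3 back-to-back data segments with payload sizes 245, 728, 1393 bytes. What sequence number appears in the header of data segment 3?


The SYN occupies sequence number ISN = 88829, so the first data byte is ISN + 1 = 88830.
SEQ of data segment i = (ISN + 1) + sum of payload sizes of segments 1..i-1.
Segment 1: SEQ = 88830, payload = 245 bytes
Segment 2: SEQ = 89075, payload = 728 bytes
Segment 3: SEQ = 89803, payload = 1393 bytes
SEQ of segment 3 = 88830 + 245 + 728 = 89803

89803


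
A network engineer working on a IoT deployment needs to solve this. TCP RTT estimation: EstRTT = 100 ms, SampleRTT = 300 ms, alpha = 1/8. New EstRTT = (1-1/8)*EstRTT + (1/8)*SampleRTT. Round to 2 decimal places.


Given: EstRTT = 100 ms, SampleRTT = 300 ms, alpha = 1/8
New EstRTT = (1 - alpha) * EstRTT + alpha * SampleRTT
(7/8) * 100 = 87.5
(1/8) * 300 = 37.5
New EstRTT = 87.5 + 37.5 = 125 ms -> 125.00 ms (2 dp)

125.00


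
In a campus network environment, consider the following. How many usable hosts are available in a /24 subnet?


Given: subnet mask /24
Host bits = 32 - 24 = 8
Total addresses = 2^8 = 256
Usable hosts = 256 - 2 (network + broadcast) = 254

254


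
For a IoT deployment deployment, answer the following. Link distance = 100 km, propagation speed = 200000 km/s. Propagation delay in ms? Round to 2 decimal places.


Given: distance = 100 km, speed = 200000 km/s
Delay = distance / speed = 100 / 200000 seconds
Delay in ms = 100 * 1000 / 200000
Delay = 0.5000 ms
Rounded to 2 dp = 0.50 ms

0.50


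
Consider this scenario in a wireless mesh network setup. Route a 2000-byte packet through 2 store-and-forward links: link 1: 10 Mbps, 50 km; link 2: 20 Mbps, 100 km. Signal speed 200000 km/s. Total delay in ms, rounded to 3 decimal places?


Packet = 2000 bytes = 16000 bits. Store-and-forward: sum (t_trans + t_prop) per link.
Link 1: t_trans = 16000/(10*10^6) s = 1.6000 ms; t_prop = 50/200000 s = 0.2500 ms; subtotal = 1.8500 ms
Link 2: t_trans = 16000/(20*10^6) s = 0.8000 ms; t_prop = 100/200000 s = 0.5000 ms; subtotal = 1.3000 ms
End-to-end = 1.8500 + 1.3000 = 3.1500 ms -> 3.150 ms (3 dp)

3.150


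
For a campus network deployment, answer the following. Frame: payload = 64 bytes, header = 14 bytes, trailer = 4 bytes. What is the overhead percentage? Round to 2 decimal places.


Given: payload = 64 B, header = 14 B, trailer = 4 B
Overhead bytes = header + trailer = 14 + 4 = 18
Total frame = payload + overhead = 64 + 18 = 82
Overhead % = 18 / 82 * 100 = 21.9512% -> 21.95% (2 dp)

21.95


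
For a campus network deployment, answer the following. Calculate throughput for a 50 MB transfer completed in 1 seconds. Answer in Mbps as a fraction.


Given: file = 50 MB, time = 1 s
File in Mb = 50 * 8 = 400 Mb
Throughput = 400 / 1 Mbps
Throughput = 400 Mbps

400


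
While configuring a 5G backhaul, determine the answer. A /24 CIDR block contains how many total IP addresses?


Given: CIDR prefix /24
Host bits = 32 - 24 = 8
Total addresses = 2^8 = 256

256


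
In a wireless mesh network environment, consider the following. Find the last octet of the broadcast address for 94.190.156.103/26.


Given: IP = 94.190.156.103, prefix = /26
Host bits = 32 - 26 = 6
Network last octet = 103 AND mask = 64
Host part size = 2^6 - 1 = 63
Broadcast last octet = 64 OR 63 = 127

127


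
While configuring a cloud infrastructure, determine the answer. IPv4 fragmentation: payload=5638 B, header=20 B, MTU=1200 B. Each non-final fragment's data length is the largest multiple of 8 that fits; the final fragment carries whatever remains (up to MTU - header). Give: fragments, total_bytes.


Max data per non-final fragment = floor((MTU - header)/8)*8 = floor((1200 - 20)/8)*8 = floor(1180/8)*8 = 1176 B
Final fragment needs no 8-byte alignment: it can carry up to MTU - header = 1180 B
Non-final fragments needed = ceil((payload - 1180) / 1176) = ceil(4458/1176) = ceil(3.7908) = 4
Number of fragments = 4 + 1 = 5
Fragment sizes (data): 4 * 1176 B + 934 B (last, 934 <= 1180 OK)
Total bytes sent = payload + n_frags * header = 5638 + 5*20 = 5638 + 100 = 5738 B

5, 5738


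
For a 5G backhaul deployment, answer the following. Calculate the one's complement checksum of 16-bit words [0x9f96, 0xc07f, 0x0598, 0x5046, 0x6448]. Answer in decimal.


Given words: [0x9f96, 0xc07f, 0x0598, 0x5046, 0x6448]
Step 1: Sum all words
Raw sum = 40854 + 49279 + 1432 + 20550 + 25672 = 137787
Step 2: Fold carry: (6715 + 2) = 6717
One's complement = ~6717 & 0xFFFF = 58818

58818


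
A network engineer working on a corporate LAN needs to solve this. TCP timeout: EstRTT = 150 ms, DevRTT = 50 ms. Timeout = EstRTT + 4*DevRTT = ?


Given: EstRTT = 150 ms, DevRTT = 50 ms
Timeout = EstRTT + 4 * DevRTT
4 * DevRTT = 4 * 50 = 200
Timeout = 150 + 200 = 350 ms

350


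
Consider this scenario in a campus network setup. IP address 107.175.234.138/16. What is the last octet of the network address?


Given: IP = 107.175.234.138, prefix = /16
Subnet mask = 255.255.0.0
Last octet of IP: 138
Last octet of mask: 0
Network last octet = 138 AND 0 = 0

0


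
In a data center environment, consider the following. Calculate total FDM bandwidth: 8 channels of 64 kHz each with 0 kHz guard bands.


Given: 8 channels, 64 kHz each, guard = 0 kHz
Channel bandwidth = 8 * 64 = 512 kHz
Guard bands = 7 gaps * 0 kHz = 0 kHz
Total = 512 + 0 = 512 kHz

512


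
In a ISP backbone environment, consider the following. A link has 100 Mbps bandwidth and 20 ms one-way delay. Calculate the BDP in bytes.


Given: bandwidth = 100 Mbps, delay = 20 ms
BDP in bits = 100 * 10^6 * 20 / 1000
BDP in bits = 2000000
BDP in bytes = 2000000 / 8 = 250000

250000


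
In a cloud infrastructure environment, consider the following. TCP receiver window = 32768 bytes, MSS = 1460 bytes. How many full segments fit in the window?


Given: RWND = 32768 bytes, MSS = 1460 bytes
Full segments = floor(RWND / MSS)
Full segments = floor(32768 / 1460)
Full segments = floor(22.4438) = 22

22


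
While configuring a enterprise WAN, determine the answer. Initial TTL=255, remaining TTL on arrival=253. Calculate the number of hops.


Given: initial TTL = 255, received TTL = 253
Hops = initial TTL - received TTL
Hops = 255 - 253 = 2

2


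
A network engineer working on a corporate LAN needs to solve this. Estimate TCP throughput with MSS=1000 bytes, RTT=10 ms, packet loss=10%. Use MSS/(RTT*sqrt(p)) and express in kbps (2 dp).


Given: MSS = 1000 bytes, RTT = 10 ms, loss = 10%
RTT in seconds = 10 / 1000 = 0.01
Loss rate = 10% = 0.1
sqrt(loss) = sqrt(0.1) = 0.316227766017
Throughput (bytes/s) = 1000 / (0.01 * 0.316227766017) = 316227.7660
Throughput (kbps) = 316227.7660 * 8 / 1000 = 2529.822128 -> 2529.82 kbps (2 dp)

2529.82


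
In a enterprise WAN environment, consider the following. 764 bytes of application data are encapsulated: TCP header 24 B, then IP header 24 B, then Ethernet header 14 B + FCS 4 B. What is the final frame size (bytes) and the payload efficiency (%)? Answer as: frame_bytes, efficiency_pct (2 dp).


TCP segment = 764 + 24 = 788 B
IP packet = 788 + 24 = 812 B
Ethernet frame = 812 + 14 + 4 = 830 B
Efficiency = app / frame = 764 / 830 = 0.920482 = 92.0482% -> 92.05% (2 dp)

830, 92.05


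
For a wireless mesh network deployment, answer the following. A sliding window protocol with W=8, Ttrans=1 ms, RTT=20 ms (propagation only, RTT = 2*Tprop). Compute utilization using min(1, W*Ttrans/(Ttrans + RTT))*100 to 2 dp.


Given: W = 8, Ttrans = 1 ms, RTT = 20 ms (= 2 * Tprop, Tprop = 10 ms)
Cycle time = Ttrans + RTT = 1 + 20 = 21 ms (first packet sent until its ACK returns)
W * Ttrans = 8 * 1 = 8 ms of sending per cycle
W * Ttrans / (Ttrans + RTT) = 8 / 21 = 0.380952
U = min(1, 0.380952) = 0.380952
U% = 38.10%

38.10


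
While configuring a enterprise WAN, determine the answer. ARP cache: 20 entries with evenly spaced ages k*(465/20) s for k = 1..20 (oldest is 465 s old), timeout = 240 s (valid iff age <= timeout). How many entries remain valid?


Ages are k * 465/20 s for k = 1..20 (spacing = 23.2500 s).
Entry k is valid iff k * 465/20 <= 240 iff k <= 20 * 240 / 465 = 10.3226
n_valid = floor(10.3226) = 10
(n_stale = 20 - 10 = 10)

10


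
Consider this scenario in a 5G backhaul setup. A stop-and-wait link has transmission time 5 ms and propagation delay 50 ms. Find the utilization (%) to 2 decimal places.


Given: Ttrans = 5 ms, Tprop = 50 ms
RTT = 2 * Tprop = 2 * 50 = 100 ms
U = Ttrans / (Ttrans + RTT)
U = 5 / (5 + 100)
U = 5 / 105 = 0.047619
U% = 4.76%

4.76


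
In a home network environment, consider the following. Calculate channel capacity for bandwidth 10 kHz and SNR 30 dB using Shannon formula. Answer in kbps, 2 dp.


Given: B = 10 kHz, SNR = 30 dB
SNR linear = 10^(30/10) = 1000
1 + SNR = 1001
log2(1001) = 9.9672262588
C = 10 * 1000 * 9.9672262588 = 99672.2626 bps
C = 99.672263 kbps -> 99.67 kbps (2 dp)

99.67


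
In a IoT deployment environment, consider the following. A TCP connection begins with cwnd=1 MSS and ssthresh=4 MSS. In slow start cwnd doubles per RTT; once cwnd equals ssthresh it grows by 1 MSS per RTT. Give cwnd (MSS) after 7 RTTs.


RTT 0: cwnd = 1 MSS (initial)
RTT 1: cwnd = 2 MSS (slow start, doubled)
RTT 2: cwnd = 4 MSS (slow start, doubled)
RTT 3: cwnd = 5 MSS (congestion avoidance, +1)
RTT 4: cwnd = 6 MSS (congestion avoidance, +1)
RTT 5: cwnd = 7 MSS (congestion avoidance, +1)
RTT 6: cwnd = 8 MSS (congestion avoidance, +1)
RTT 7: cwnd = 9 MSS (congestion avoidance, +1)

9


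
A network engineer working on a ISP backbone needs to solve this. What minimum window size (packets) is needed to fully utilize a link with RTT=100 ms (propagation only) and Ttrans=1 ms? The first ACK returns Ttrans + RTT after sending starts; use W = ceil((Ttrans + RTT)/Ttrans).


Given: Ttrans = 1 ms, RTT = 100 ms (= 2 * Tprop, Tprop = 50 ms)
Time until first ACK returns = Ttrans + RTT = 1 + 100 = 101 ms
Need W * Ttrans >= Ttrans + RTT  ->  W >= (Ttrans + RTT) / Ttrans
(Ttrans + RTT) / Ttrans = 101 / 1 = 101
W_min = ceil(101) = 101

101


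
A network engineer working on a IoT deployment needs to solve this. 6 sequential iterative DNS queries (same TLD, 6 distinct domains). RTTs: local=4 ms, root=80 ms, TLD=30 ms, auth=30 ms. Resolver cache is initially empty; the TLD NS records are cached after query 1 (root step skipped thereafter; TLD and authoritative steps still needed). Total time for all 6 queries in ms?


Lookup 1 (cold cache): local + root + TLD + auth = 4 + 80 + 30 + 30 = 144 ms
Lookups 2..6 (TLD NS cached -> skip root; new domain -> still ask TLD and auth): local + TLD + auth = 4 + 30 + 30 = 64 ms each
Remaining 5 lookups: 5 * 64 = 320 ms
Total = 144 + 320 = 464 ms

464


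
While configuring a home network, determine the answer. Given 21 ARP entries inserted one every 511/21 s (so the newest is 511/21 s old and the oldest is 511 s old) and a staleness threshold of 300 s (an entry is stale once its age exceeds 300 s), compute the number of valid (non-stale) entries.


Ages are k * 511/21 s for k = 1..21 (spacing = 24.3333 s).
Entry k is valid iff k * 511/21 <= 300 iff k <= 21 * 300 / 511 = 12.3288
n_valid = floor(12.3288) = 12
(n_stale = 21 - 12 = 9)

12


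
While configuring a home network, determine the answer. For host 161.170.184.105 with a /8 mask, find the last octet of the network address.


Given: IP = 161.170.184.105, prefix = /8
Subnet mask = 255.0.0.0
Last octet of IP: 105
Last octet of mask: 0
Network last octet = 105 AND 0 = 0

0


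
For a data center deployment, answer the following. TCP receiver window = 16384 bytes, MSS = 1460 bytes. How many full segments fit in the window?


Given: RWND = 16384 bytes, MSS = 1460 bytes
Full segments = floor(RWND / MSS)
Full segments = floor(16384 / 1460)
Full segments = floor(11.2219) = 11

11


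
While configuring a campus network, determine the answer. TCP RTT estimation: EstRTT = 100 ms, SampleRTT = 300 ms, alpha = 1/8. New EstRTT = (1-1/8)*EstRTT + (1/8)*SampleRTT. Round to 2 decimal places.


Given: EstRTT = 100 ms, SampleRTT = 300 ms, alpha = 1/8
New EstRTT = (1 - alpha) * EstRTT + alpha * SampleRTT
(7/8) * 100 = 87.5
(1/8) * 300 = 37.5
New EstRTT = 87.5 + 37.5 = 125 ms -> 125.00 ms (2 dp)

125.00


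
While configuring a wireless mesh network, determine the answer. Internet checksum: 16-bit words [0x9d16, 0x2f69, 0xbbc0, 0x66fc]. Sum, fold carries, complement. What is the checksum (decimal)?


Given words: [0x9d16, 0x2f69, 0xbbc0, 0x66fc]
Step 1: Sum all words
Raw sum = 40214 + 12137 + 48064 + 26364 = 126779
Step 2: Fold carry: (61243 + 1) = 61244
One's complement = ~61244 & 0xFFFF = 4291

4291


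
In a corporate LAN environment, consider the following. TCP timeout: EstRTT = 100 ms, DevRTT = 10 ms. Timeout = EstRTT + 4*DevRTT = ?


Given: EstRTT = 100 ms, DevRTT = 10 ms
Timeout = EstRTT + 4 * DevRTT
4 * DevRTT = 4 * 10 = 40
Timeout = 100 + 40 = 140 ms

140


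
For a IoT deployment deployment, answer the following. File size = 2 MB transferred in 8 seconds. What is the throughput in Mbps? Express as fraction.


Given: file = 2 MB, time = 8 s
File in Mb = 2 * 8 = 16 Mb
Throughput = 16 / 8 Mbps
Throughput = 2 Mbps

2


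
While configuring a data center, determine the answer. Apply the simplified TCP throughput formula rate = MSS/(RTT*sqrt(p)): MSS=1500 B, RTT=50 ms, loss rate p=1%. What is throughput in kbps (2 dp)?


Given: MSS = 1500 bytes, RTT = 50 ms, loss = 1%
RTT in seconds = 50 / 1000 = 0.05
Loss rate = 1% = 0.01
sqrt(loss) = sqrt(0.01) = 0.1
Throughput (bytes/s) = 1500 / (0.05 * 0.1) = 300000.0000
Throughput (kbps) = 300000.0000 * 8 / 1000 = 2400.000000 -> 2400.00 kbps (2 dp)

2400.00


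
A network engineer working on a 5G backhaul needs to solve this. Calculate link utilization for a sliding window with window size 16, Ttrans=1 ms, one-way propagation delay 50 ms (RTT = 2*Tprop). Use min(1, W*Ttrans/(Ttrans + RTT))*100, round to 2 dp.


Given: W = 16, Ttrans = 1 ms, RTT = 100 ms (= 2 * Tprop, Tprop = 50 ms)
Cycle time = Ttrans + RTT = 1 + 100 = 101 ms (first packet sent until its ACK returns)
W * Ttrans = 16 * 1 = 16 ms of sending per cycle
W * Ttrans / (Ttrans + RTT) = 16 / 101 = 0.158416
U = min(1, 0.158416) = 0.158416
U% = 15.84%

15.84


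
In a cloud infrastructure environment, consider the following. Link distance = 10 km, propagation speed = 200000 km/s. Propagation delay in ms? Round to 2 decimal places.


Given: distance = 10 km, speed = 200000 km/s
Delay = distance / speed = 10 / 200000 seconds
Delay in ms = 10 * 1000 / 200000
Delay = 0.0500 ms
Rounded to 2 dp = 0.05 ms

0.05


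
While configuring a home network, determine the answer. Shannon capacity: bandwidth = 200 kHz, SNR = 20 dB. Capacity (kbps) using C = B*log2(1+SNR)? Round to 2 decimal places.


Given: B = 200 kHz, SNR = 20 dB
SNR linear = 10^(20/10) = 100
1 + SNR = 101
log2(101) = 6.6582114828
C = 200 * 1000 * 6.6582114828 = 1331642.2966 bps
C = 1331.642297 kbps -> 1331.64 kbps (2 dp)

1331.64


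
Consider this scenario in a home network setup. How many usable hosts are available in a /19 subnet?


Given: subnet mask /19
Host bits = 32 - 19 = 13
Total addresses = 2^13 = 8192
Usable hosts = 8192 - 2 (network + broadcast) = 8190

8190


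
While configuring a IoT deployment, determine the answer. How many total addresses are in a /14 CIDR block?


Given: CIDR prefix /14
Host bits = 32 - 14 = 18
Total addresses = 2^18 = 262144

262144


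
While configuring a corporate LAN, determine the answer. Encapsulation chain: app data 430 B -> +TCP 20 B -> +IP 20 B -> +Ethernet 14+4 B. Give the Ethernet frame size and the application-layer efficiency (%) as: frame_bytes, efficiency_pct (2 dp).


TCP segment = 430 + 20 = 450 B
IP packet = 450 + 20 = 470 B
Ethernet frame = 470 + 14 + 4 = 488 B
Efficiency = app / frame = 430 / 488 = 0.881148 = 88.1148% -> 88.11% (2 dp)

488, 88.11


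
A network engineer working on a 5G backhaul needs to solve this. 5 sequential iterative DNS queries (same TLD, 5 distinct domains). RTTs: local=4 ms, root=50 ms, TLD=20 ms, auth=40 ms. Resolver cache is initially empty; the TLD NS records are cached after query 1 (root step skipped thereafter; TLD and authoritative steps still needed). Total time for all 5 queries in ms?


Lookup 1 (cold cache): local + root + TLD + auth = 4 + 50 + 20 + 40 = 114 ms
Lookups 2..5 (TLD NS cached -> skip root; new domain -> still ask TLD and auth): local + TLD + auth = 4 + 20 + 40 = 64 ms each
Remaining 4 lookups: 4 * 64 = 256 ms
Total = 114 + 256 = 370 ms

370


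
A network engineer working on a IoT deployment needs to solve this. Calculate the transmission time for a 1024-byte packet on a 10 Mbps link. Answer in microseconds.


Given: packet = 1024 bytes, bandwidth = 10 Mbps
Packet in bits = 1024 * 8 = 8192 bits
Bandwidth = 10 * 10^6 = 10000000 bps
Time = 8192 / 10000000 seconds
Time in us = 8192 * 10^6 / 10000000 = 819.2

819.2


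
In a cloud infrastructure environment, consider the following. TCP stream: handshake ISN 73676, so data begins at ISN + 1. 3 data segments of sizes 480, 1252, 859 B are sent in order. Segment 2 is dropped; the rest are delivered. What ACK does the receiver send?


SYN uses sequence number 73676; first data byte = ISN + 1 = 73677.
Segment 1: SEQ = 73677, len = 480 B, covers [73677, 74156]
Segment 2: SEQ = 74157, len = 1252 B, covers [74157, 75408] [LOST]
Segment 3: SEQ = 75409, len = 859 B, covers [75409, 76267]
In-order data received: bytes [73677, 74156] (segments 1..1).
Segment 2 missing -> gap begins at byte 74157; later segments buffered out of order.
Cumulative ACK = next expected in-order byte = 73677 + 480 = 74157

74157


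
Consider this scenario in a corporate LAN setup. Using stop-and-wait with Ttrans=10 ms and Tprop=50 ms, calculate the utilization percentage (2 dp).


Given: Ttrans = 10 ms, Tprop = 50 ms
RTT = 2 * Tprop = 2 * 50 = 100 ms
U = Ttrans / (Ttrans + RTT)
U = 10 / (10 + 100)
U = 10 / 110 = 0.090909
U% = 9.09%

9.09


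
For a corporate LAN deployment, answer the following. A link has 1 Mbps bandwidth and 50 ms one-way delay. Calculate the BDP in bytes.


Given: bandwidth = 1 Mbps, delay = 50 ms
BDP in bits = 1 * 10^6 * 50 / 1000
BDP in bits = 50000
BDP in bytes = 50000 / 8 = 6250

6250


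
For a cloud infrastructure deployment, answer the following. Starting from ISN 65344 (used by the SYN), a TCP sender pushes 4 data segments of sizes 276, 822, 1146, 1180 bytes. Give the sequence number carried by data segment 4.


The SYN occupies sequence number ISN = 65344, so the first data byte is ISN + 1 = 65345.
SEQ of data segment i = (ISN + 1) + sum of payload sizes of segments 1..i-1.
Segment 1: SEQ = 65345, payload = 276 bytes
Segment 2: SEQ = 65621, payload = 822 bytes
Segment 3: SEQ = 66443, payload = 1146 bytes
Segment 4: SEQ = 67589, payload = 1180 bytes
SEQ of segment 4 = 65345 + 276 + 822 + 1146 = 67589

67589


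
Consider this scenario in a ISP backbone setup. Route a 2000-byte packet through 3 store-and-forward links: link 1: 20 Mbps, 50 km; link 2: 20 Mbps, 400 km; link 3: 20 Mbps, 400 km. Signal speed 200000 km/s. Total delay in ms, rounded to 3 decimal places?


Packet = 2000 bytes = 16000 bits. Store-and-forward: sum (t_trans + t_prop) per link.
Link 1: t_trans = 16000/(20*10^6) s = 0.8000 ms; t_prop = 50/200000 s = 0.2500 ms; subtotal = 1.0500 ms
Link 2: t_trans = 16000/(20*10^6) s = 0.8000 ms; t_prop = 400/200000 s = 2.0000 ms; subtotal = 2.8000 ms
Link 3: t_trans = 16000/(20*10^6) s = 0.8000 ms; t_prop = 400/200000 s = 2.0000 ms; subtotal = 2.8000 ms
End-to-end = 1.0500 + 2.8000 + 2.8000 = 6.6500 ms -> 6.650 ms (3 dp)

6.650


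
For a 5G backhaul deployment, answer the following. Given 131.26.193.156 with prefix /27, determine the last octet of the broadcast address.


Given: IP = 131.26.193.156, prefix = /27
Host bits = 32 - 27 = 5
Network last octet = 156 AND mask = 128
Host part size = 2^5 - 1 = 31
Broadcast last octet = 128 OR 31 = 159

159


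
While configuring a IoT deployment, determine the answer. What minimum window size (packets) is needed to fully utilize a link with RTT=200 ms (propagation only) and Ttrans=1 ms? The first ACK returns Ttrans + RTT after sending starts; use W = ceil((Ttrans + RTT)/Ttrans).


Given: Ttrans = 1 ms, RTT = 200 ms (= 2 * Tprop, Tprop = 100 ms)
Time until first ACK returns = Ttrans + RTT = 1 + 200 = 201 ms
Need W * Ttrans >= Ttrans + RTT  ->  W >= (Ttrans + RTT) / Ttrans
(Ttrans + RTT) / Ttrans = 201 / 1 = 201
W_min = ceil(201) = 201

201


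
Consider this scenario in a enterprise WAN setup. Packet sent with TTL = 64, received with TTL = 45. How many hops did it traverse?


Given: initial TTL = 64, received TTL = 45
Hops = initial TTL - received TTL
Hops = 64 - 45 = 19

19


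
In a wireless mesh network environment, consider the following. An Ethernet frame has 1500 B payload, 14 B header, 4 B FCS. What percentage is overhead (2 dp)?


Given: payload = 1500 B, header = 14 B, trailer = 4 B
Overhead bytes = header + trailer = 14 + 4 = 18
Total frame = payload + overhead = 1500 + 18 = 1518
Overhead % = 18 / 1518 * 100 = 1.1858% -> 1.19% (2 dp)

1.19


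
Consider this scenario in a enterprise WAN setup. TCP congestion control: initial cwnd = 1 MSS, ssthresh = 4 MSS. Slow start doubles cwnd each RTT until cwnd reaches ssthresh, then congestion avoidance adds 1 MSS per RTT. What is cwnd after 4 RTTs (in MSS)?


RTT 0: cwnd = 1 MSS (initial)
RTT 1: cwnd = 2 MSS (slow start, doubled)
RTT 2: cwnd = 4 MSS (slow start, doubled)
RTT 3: cwnd = 5 MSS (congestion avoidance, +1)
RTT 4: cwnd = 6 MSS (congestion avoidance, +1)

6


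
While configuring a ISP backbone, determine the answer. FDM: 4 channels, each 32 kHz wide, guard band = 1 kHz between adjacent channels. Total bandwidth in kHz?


Given: 4 channels, 32 kHz each, guard = 1 kHz
Channel bandwidth = 4 * 32 = 128 kHz
Guard bands = 3 gaps * 1 kHz = 3 kHz
Total = 128 + 3 = 131 kHz

131


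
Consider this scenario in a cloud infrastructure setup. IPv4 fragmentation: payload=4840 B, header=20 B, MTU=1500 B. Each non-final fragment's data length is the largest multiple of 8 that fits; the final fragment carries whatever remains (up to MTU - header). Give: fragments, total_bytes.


Max data per non-final fragment = floor((MTU - header)/8)*8 = floor((1500 - 20)/8)*8 = floor(1480/8)*8 = 1480 B
Final fragment needs no 8-byte alignment: it can carry up to MTU - header = 1480 B
Non-final fragments needed = ceil((payload - 1480) / 1480) = ceil(3360/1480) = ceil(2.2703) = 3
Number of fragments = 3 + 1 = 4
Fragment sizes (data): 3 * 1480 B + 400 B (last, 400 <= 1480 OK)
Total bytes sent = payload + n_frags * header = 4840 + 4*20 = 4840 + 80 = 4920 B

4, 4920


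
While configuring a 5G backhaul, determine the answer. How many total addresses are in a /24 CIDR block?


Given: CIDR prefix /24
Host bits = 32 - 24 = 8
Total addresses = 2^8 = 256

256


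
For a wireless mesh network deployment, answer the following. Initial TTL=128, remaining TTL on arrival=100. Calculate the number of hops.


Given: initial TTL = 128, received TTL = 100
Hops = initial TTL - received TTL
Hops = 128 - 100 = 28

28


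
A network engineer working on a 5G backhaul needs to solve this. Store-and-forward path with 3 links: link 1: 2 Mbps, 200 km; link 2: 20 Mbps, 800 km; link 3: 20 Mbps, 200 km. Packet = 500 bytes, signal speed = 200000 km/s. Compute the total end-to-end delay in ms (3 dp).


Packet = 500 bytes = 4000 bits. Store-and-forward: sum (t_trans + t_prop) per link.
Link 1: t_trans = 4000/(2*10^6) s = 2.0000 ms; t_prop = 200/200000 s = 1.0000 ms; subtotal = 3.0000 ms
Link 2: t_trans = 4000/(20*10^6) s = 0.2000 ms; t_prop = 800/200000 s = 4.0000 ms; subtotal = 4.2000 ms
Link 3: t_trans = 4000/(20*10^6) s = 0.2000 ms; t_prop = 200/200000 s = 1.0000 ms; subtotal = 1.2000 ms
End-to-end = 3.0000 + 4.2000 + 1.2000 = 8.4000 ms -> 8.400 ms (3 dp)

8.400


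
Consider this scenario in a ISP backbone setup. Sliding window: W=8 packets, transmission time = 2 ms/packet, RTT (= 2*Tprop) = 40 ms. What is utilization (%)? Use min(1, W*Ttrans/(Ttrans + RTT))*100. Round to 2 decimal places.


Given: W = 8, Ttrans = 2 ms, RTT = 40 ms (= 2 * Tprop, Tprop = 20 ms)
Cycle time = Ttrans + RTT = 2 + 40 = 42 ms (first packet sent until its ACK returns)
W * Ttrans = 8 * 2 = 16 ms of sending per cycle
W * Ttrans / (Ttrans + RTT) = 16 / 42 = 0.380952
U = min(1, 0.380952) = 0.380952
U% = 38.10%

38.10


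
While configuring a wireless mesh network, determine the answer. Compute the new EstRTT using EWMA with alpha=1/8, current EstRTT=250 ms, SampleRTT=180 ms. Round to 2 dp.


Given: EstRTT = 250 ms, SampleRTT = 180 ms, alpha = 1/8
New EstRTT = (1 - alpha) * EstRTT + alpha * SampleRTT
(7/8) * 250 = 218.75
(1/8) * 180 = 22.5
New EstRTT = 218.75 + 22.5 = 241.25 ms -> 241.25 ms (2 dp)

241.25


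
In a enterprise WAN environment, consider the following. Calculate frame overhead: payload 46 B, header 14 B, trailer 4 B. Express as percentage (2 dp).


Given: payload = 46 B, header = 14 B, trailer = 4 B
Overhead bytes = header + trailer = 14 + 4 = 18
Total frame = payload + overhead = 46 + 18 = 64
Overhead % = 18 / 64 * 100 = 28.1250% -> 28.13% (2 dp)

28.13


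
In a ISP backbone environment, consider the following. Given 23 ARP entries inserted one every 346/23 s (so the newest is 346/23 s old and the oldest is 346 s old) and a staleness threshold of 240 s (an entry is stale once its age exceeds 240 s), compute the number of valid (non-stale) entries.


Ages are k * 346/23 s for k = 1..23 (spacing = 15.0435 s).
Entry k is valid iff k * 346/23 <= 240 iff k <= 23 * 240 / 346 = 15.9538
n_valid = floor(15.9538) = 15
(n_stale = 23 - 15 = 8)

15


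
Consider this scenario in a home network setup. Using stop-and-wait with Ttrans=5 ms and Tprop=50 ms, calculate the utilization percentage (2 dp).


Given: Ttrans = 5 ms, Tprop = 50 ms
RTT = 2 * Tprop = 2 * 50 = 100 ms
U = Ttrans / (Ttrans + RTT)
U = 5 / (5 + 100)
U = 5 / 105 = 0.047619
U% = 4.76%

4.76


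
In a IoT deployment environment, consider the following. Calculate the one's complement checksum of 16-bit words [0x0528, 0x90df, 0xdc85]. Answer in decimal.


Given words: [0x0528, 0x90df, 0xdc85]
Step 1: Sum all words
Raw sum = 1320 + 37087 + 56453 = 94860
Step 2: Fold carry: (29324 + 1) = 29325
One's complement = ~29325 & 0xFFFF = 36210

36210


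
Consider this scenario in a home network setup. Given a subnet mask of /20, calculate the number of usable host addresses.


Given: subnet mask /20
Host bits = 32 - 20 = 12
Total addresses = 2^12 = 4096
Usable hosts = 4096 - 2 (network + broadcast) = 4094

4094


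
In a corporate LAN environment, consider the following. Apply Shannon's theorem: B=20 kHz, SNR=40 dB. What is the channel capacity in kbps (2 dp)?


Given: B = 20 kHz, SNR = 40 dB
SNR linear = 10^(40/10) = 10000
1 + SNR = 10001
log2(10001) = 13.2878566418
C = 20 * 1000 * 13.2878566418 = 265757.1328 bps
C = 265.757133 kbps -> 265.76 kbps (2 dp)

265.76


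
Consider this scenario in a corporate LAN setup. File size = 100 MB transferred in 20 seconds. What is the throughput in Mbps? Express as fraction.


Given: file = 100 MB, time = 20 s
File in Mb = 100 * 8 = 800 Mb
Throughput = 800 / 20 Mbps
Throughput = 40 Mbps

40


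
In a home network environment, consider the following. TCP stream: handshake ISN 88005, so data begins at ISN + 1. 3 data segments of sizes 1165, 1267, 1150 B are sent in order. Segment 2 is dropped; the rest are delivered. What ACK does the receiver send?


SYN uses sequence number 88005; first data byte = ISN + 1 = 88006.
Segment 1: SEQ = 88006, len = 1165 B, covers [88006, 89170]
Segment 2: SEQ = 89171, len = 1267 B, covers [89171, 90437] [LOST]
Segment 3: SEQ = 90438, len = 1150 B, covers [90438, 91587]
In-order data received: bytes [88006, 89170] (segments 1..1).
Segment 2 missing -> gap begins at byte 89171; later segments buffered out of order.
Cumulative ACK = next expected in-order byte = 88006 + 1165 = 89171

89171


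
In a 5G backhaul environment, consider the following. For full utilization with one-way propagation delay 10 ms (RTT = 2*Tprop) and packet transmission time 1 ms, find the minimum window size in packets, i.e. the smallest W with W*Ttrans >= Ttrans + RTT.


Given: Ttrans = 1 ms, RTT = 20 ms (= 2 * Tprop, Tprop = 10 ms)
Time until first ACK returns = Ttrans + RTT = 1 + 20 = 21 ms
Need W * Ttrans >= Ttrans + RTT  ->  W >= (Ttrans + RTT) / Ttrans
(Ttrans + RTT) / Ttrans = 21 / 1 = 21
W_min = ceil(21) = 21

21


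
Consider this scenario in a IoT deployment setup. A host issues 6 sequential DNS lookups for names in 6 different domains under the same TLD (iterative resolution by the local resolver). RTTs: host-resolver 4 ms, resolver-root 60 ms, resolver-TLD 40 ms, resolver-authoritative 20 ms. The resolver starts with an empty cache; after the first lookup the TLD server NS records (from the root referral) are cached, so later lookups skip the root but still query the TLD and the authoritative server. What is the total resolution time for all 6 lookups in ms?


Lookup 1 (cold cache): local + root + TLD + auth = 4 + 60 + 40 + 20 = 124 ms
Lookups 2..6 (TLD NS cached -> skip root; new domain -> still ask TLD and auth): local + TLD + auth = 4 + 40 + 20 = 64 ms each
Remaining 5 lookups: 5 * 64 = 320 ms
Total = 124 + 320 = 444 ms

444
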